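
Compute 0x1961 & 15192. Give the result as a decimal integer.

6464

0x1961 = 01100101100001
15192 = 11101101011000
AND → 01100101000000 = 6464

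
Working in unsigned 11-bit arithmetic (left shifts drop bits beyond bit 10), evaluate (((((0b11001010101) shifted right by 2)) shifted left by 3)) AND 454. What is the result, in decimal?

128

0b11001010101 = 11001010101
→ shifted right by 2 → 00110010101 = 405
→ shifted left by 3 (mod 2^11) → 10010101000 = 1192
454 = 00111000110
→ AND → 00010000000 = 128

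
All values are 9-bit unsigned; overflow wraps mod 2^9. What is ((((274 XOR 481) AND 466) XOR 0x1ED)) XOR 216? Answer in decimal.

487

274 = 100010010
481 = 111100001
→ XOR → 011110011 = 243
466 = 111010010
→ AND → 011010010 = 210
0x1ED = 111101101
→ XOR → 100111111 = 319
216 = 011011000
→ XOR → 111100111 = 487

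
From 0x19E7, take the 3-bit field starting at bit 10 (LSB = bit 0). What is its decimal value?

6

v = 1100111100111
Shift right by 10: 110
Mask low 3 bits: 110 = 6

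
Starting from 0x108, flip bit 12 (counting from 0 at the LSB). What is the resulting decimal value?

4360

x = 000000100001000
bit 12 is currently 0; toggle it via x ^ (1 << 12) = x ^ 4096
→ 001000100001000 = 4360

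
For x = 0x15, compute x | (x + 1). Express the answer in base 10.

x = 10101 = 21
x + 1 = 10110
OR    = 10111 = 23
(x | (x + 1) sets the lowest cleared bit.)

23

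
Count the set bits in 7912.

7912 = 1111011101000
Count the 1s: 1 + 1 + 1 + 1 + 1 + 1 + 1 + 1 = 8

8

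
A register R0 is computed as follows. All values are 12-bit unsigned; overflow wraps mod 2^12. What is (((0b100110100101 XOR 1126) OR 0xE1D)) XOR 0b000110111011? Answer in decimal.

3684

0b100110100101 = 100110100101
1126 = 010001100110
→ XOR → 110111000011 = 3523
0xE1D = 111000011101
→ OR → 111111011111 = 4063
0b000110111011 = 000110111011
→ XOR → 111001100100 = 3684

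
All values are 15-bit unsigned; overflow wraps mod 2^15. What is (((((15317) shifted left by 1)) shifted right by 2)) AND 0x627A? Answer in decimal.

15317 = 011101111010101
→ shifted left by 1 (mod 2^15) → 111011110101010 = 30634
→ shifted right by 2 → 001110111101010 = 7658
0x627A = 110001001111010
→ AND → 000000001101010 = 106

106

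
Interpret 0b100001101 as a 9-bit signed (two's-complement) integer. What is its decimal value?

-243

pattern = 100001101 (MSB is 1 ⇒ negative)
Invert: 011110010, add 1 → 011110011 = 243, so the value is -243.
(Equivalently: 269 - 2^9 = 269 - 512 = -243.)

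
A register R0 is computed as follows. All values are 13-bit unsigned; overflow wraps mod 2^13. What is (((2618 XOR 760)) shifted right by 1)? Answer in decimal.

1121

2618 = 0101000111010
760 = 0001011111000
→ XOR → 0100011000010 = 2242
→ shifted right by 1 → 0010001100001 = 1121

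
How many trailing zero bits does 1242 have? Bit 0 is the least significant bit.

1

1242 = 10011011010
Trailing zeros: 1, so the lowest set bit is bit 1 (value 2).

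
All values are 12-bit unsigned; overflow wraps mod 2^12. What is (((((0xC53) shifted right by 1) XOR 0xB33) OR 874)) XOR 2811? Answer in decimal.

0xC53 = 110001010011
→ shifted right by 1 → 011000101001 = 1577
0xB33 = 101100110011
→ XOR → 110100011010 = 3354
874 = 001101101010
→ OR → 111101111010 = 3962
2811 = 101011111011
→ XOR → 010110000001 = 1409

1409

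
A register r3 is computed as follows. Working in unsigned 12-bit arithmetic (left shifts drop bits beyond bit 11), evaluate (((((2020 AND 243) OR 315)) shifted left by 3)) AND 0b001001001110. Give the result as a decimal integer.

584

2020 = 011111100100
243 = 000011110011
→ AND → 000011100000 = 224
315 = 000100111011
→ OR → 000111111011 = 507
→ shifted left by 3 (mod 2^12) → 111111011000 = 4056
0b001001001110 = 001001001110
→ AND → 001001001000 = 584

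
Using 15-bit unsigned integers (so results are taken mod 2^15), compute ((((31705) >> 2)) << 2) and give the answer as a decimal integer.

31705 = 111101111011001
→ >> 2 → 001111011110110 = 7926
→ << 2 (mod 2^15) → 111101111011000 = 31704

31704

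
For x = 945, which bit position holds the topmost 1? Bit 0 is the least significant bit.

945 = 1110110001
The topmost 1 is at position 9 (since 2^9 = 512 ≤ 945 < 1024).

9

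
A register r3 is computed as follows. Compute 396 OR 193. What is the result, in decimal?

396 = 110001100
193 = 011000001
 OR → 111001101 = 461

461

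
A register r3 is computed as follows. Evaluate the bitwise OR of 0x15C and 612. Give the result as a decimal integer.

892

0x15C = 0101011100
612 = 1001100100
 OR → 1101111100 = 892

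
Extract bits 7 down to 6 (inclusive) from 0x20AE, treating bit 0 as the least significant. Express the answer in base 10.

v = 10000010101110
Shift right by 6: 10000010
Mask low 2 bits: 10 = 2

2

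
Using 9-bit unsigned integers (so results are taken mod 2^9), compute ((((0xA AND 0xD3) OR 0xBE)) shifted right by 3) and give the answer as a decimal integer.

0xA = 000001010
0xD3 = 011010011
→ AND → 000000010 = 2
0xBE = 010111110
→ OR → 010111110 = 190
→ shifted right by 3 → 000010111 = 23

23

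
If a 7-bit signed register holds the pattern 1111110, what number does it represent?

-2

pattern = 1111110 (MSB is 1 ⇒ negative)
Invert: 0000001, add 1 → 0000010 = 2, so the value is -2.
(Equivalently: 126 - 2^7 = 126 - 128 = -2.)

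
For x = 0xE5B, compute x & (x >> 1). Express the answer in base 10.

1545

x = 111001011011 = 3675
x>>1 = 011100101101
AND  = 011000001001 = 1545
(x & (x >> 1) has a 1 wherever x has two consecutive 1 bits.)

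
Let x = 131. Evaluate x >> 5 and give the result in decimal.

4

131 = 10000011
shift right by 5 → 00000100 = 4
(equivalently, floor(131 / 32))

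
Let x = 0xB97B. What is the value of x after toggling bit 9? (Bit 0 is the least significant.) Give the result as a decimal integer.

47995

x = 1011100101111011
bit 9 is currently 0; toggle it via x ^ (1 << 9) = x ^ 512
→ 1011101101111011 = 47995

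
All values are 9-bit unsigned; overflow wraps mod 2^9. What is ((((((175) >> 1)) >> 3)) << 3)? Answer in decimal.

175 = 010101111
→ >> 1 → 001010111 = 87
→ >> 3 → 000001010 = 10
→ << 3 (mod 2^9) → 001010000 = 80

80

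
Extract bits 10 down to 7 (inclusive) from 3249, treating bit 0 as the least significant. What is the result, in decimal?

v = 110010110001
Shift right by 7: 11001
Mask low 4 bits: 1001 = 9

9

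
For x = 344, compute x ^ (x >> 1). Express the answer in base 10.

500

x = 101011000 = 344
x>>1 = 010101100
XOR  = 111110100 = 500
(x ^ (x >> 1) gives the standard binary-reflected Gray code of x.)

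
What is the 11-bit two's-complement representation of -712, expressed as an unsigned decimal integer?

712 in 11 bits: 01011001000
Invert: 10100110111
Add 1:  10100111000 = 1336
(Check: 2^11 - 712 = 2048 - 712 = 1336.)

1336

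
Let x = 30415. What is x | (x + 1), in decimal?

30431

x = 111011011001111 = 30415
x + 1 = 111011011010000
OR    = 111011011011111 = 30431
(x | (x + 1) sets the lowest cleared bit.)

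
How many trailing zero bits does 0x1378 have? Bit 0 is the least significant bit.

0x1378 = 1001101111000
Trailing zeros: 3, so the lowest set bit is bit 3 (value 8).

3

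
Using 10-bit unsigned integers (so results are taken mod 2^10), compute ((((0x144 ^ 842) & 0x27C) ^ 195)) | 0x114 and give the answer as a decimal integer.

0x144 = 0101000100
842 = 1101001010
→ ^ → 1000001110 = 526
0x27C = 1001111100
→ & → 1000001100 = 524
195 = 0011000011
→ ^ → 1011001111 = 719
0x114 = 0100010100
→ | → 1111011111 = 991

991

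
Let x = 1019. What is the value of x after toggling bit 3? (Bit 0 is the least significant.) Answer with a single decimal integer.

1011

x = 01111111011
bit 3 is currently 1; toggle it via x ^ (1 << 3) = x ^ 8
→ 01111110011 = 1011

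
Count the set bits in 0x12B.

0x12B = 100101011
Count the 1s: 1 + 1 + 1 + 1 + 1 = 5

5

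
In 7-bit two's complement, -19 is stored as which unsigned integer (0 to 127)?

109

19 in 7 bits: 0010011
Invert: 1101100
Add 1:  1101101 = 109
(Check: 2^7 - 19 = 128 - 19 = 109.)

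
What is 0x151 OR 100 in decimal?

0x151 = 101010001
100 = 001100100
 OR → 101110101 = 373

373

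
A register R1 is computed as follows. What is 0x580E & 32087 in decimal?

22534

0x580E = 101100000001110
32087 = 111110101010111
AND → 101100000000110 = 22534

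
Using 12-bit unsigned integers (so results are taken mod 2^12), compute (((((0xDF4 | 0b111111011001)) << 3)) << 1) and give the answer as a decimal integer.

0xDF4 = 110111110100
0b111111011001 = 111111011001
→ | → 111111111101 = 4093
→ << 3 (mod 2^12) → 111111101000 = 4072
→ << 1 (mod 2^12) → 111111010000 = 4048

4048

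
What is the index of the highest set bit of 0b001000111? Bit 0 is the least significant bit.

6

0b001000111 = 1000111
The topmost 1 is at position 6 (since 2^6 = 64 ≤ 71 < 128).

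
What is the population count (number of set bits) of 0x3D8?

0x3D8 = 1111011000
Count the 1s: 1 + 1 + 1 + 1 + 1 + 1 = 6

6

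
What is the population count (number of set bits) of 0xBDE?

0xBDE = 101111011110
Count the 1s: 1 + 1 + 1 + 1 + 1 + 1 + 1 + 1 + 1 = 9

9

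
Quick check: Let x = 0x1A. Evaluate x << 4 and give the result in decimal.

416

0x1A = 000011010
shift left by 4 → 110100000 = 416
(equivalently, 26 × 2^4 = 26 × 16)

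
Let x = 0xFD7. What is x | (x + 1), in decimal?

4063

x = 111111010111 = 4055
x + 1 = 111111011000
OR    = 111111011111 = 4063
(x | (x + 1) sets the lowest cleared bit.)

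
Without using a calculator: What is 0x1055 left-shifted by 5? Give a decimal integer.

0x1055 = 000001000001010101
shift left by 5 → 100000101010100000 = 133792
(equivalently, 4181 × 2^5 = 4181 × 32)

133792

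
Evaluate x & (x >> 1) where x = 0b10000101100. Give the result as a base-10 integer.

x = 10000101100 = 1068
x>>1 = 01000010110
AND  = 00000000100 = 4
(x & (x >> 1) has a 1 wherever x has two consecutive 1 bits.)

4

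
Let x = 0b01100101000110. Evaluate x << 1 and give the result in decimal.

12940

x = 01100101000110
shift left by 1 → 11001010001100 = 12940
(equivalently, 6470 × 2^1 = 6470 × 2)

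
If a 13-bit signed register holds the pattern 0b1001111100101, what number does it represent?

pattern = 1001111100101 (MSB is 1 ⇒ negative)
Invert: 0110000011010, add 1 → 0110000011011 = 3099, so the value is -3099.
(Equivalently: 5093 - 2^13 = 5093 - 8192 = -3099.)

-3099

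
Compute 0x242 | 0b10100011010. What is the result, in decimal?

0x242 = 01001000010
b = 10100011010
 OR → 11101011010 = 1882

1882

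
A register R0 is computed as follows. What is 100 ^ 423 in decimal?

451

100 = 001100100
423 = 110100111
XOR → 111000011 = 451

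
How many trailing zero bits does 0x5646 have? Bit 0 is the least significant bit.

0x5646 = 101011001000110
Trailing zeros: 1, so the lowest set bit is bit 1 (value 2).

1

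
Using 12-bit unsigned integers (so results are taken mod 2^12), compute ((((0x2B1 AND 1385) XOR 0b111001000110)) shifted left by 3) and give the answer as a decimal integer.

0x2B1 = 001010110001
1385 = 010101101001
→ AND → 000000100001 = 33
0b111001000110 = 111001000110
→ XOR → 111001100111 = 3687
→ shifted left by 3 (mod 2^12) → 001100111000 = 824

824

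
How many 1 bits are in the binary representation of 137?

3

137 = 10001001
Count the 1s: 1 + 1 + 1 = 3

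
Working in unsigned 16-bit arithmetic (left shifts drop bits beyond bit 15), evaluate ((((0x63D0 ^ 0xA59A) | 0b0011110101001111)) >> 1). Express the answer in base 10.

0x63D0 = 0110001111010000
0xA59A = 1010010110011010
→ ^ → 1100011001001010 = 50762
0b0011110101001111 = 0011110101001111
→ | → 1111111101001111 = 65359
→ >> 1 → 0111111110100111 = 32679

32679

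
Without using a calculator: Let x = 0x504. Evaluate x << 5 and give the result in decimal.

41088

0x504 = 0000010100000100
shift left by 5 → 1010000010000000 = 41088
(equivalently, 1284 × 2^5 = 1284 × 32)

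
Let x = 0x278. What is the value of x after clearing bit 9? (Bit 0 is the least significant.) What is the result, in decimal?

x = 01001111000
bit 9 is currently 1; clear it via x & ~(1 << 9) = x & ~512
→ 00001111000 = 120

120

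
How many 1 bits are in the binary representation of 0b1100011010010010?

n = 1100011010010010
Count the 1s: 1 + 1 + 1 + 1 + 1 + 1 + 1 = 7

7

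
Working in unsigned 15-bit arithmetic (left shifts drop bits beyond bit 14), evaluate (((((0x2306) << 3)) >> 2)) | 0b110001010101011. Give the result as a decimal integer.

0x2306 = 010001100000110
→ << 3 (mod 2^15) → 001100000110000 = 6192
→ >> 2 → 000011000001100 = 1548
0b110001010101011 = 110001010101011
→ | → 110011010101111 = 26287

26287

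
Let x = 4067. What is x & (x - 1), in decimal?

4066

x = 111111100011 = 4067
x - 1 = 111111100010
AND   = 111111100010 = 4066
(x & (x - 1) clears the lowest set bit of x.)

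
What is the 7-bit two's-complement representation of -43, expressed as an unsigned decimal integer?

85

43 in 7 bits: 0101011
Invert: 1010100
Add 1:  1010101 = 85
(Check: 2^7 - 43 = 128 - 43 = 85.)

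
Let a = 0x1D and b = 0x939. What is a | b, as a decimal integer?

0x1D = 000000011101
0x939 = 100100111001
 OR → 100100111101 = 2365

2365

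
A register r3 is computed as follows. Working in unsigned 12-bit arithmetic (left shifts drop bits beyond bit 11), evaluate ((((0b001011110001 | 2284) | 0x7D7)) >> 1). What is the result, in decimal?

0b001011110001 = 001011110001
2284 = 100011101100
→ | → 101011111101 = 2813
0x7D7 = 011111010111
→ | → 111111111111 = 4095
→ >> 1 → 011111111111 = 2047

2047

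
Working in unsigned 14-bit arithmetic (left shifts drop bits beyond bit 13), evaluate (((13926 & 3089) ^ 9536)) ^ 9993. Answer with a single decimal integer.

13926 = 11011001100110
3089 = 00110000010001
→ & → 00010000000000 = 1024
9536 = 10010101000000
→ ^ → 10000101000000 = 8512
9993 = 10011100001001
→ ^ → 00011001001001 = 1609

1609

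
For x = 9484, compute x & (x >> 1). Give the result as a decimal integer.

4

x = 10010100001100 = 9484
x>>1 = 01001010000110
AND  = 00000000000100 = 4
(x & (x >> 1) has a 1 wherever x has two consecutive 1 bits.)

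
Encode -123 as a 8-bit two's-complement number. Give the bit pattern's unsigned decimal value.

133

123 in 8 bits: 01111011
Invert: 10000100
Add 1:  10000101 = 133
(Check: 2^8 - 123 = 256 - 123 = 133.)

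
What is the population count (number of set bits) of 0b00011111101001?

8

n = 11111101001
Count the 1s: 1 + 1 + 1 + 1 + 1 + 1 + 1 + 1 = 8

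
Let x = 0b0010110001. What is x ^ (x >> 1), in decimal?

233

x = 10110001 = 177
x>>1 = 01011000
XOR  = 11101001 = 233
(x ^ (x >> 1) gives the standard binary-reflected Gray code of x.)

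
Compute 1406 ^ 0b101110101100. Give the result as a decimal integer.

3794

1406 = 010101111110
b = 101110101100
XOR → 111011010010 = 3794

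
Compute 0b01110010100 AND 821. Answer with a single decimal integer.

788

a = 1110010100
821 = 1100110101
AND → 1100010100 = 788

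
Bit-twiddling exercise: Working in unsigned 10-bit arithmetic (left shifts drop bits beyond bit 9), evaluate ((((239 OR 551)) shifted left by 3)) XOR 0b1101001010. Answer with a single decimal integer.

50

239 = 0011101111
551 = 1000100111
→ OR → 1011101111 = 751
→ shifted left by 3 (mod 2^10) → 1101111000 = 888
0b1101001010 = 1101001010
→ XOR → 0000110010 = 50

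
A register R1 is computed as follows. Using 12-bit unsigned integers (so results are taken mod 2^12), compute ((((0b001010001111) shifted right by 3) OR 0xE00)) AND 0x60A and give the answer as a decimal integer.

0b001010001111 = 001010001111
→ shifted right by 3 → 000001010001 = 81
0xE00 = 111000000000
→ OR → 111001010001 = 3665
0x60A = 011000001010
→ AND → 011000000000 = 1536

1536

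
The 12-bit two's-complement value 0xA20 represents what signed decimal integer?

-1504

pattern = 101000100000 (MSB is 1 ⇒ negative)
Invert: 010111011111, add 1 → 010111100000 = 1504, so the value is -1504.
(Equivalently: 2592 - 2^12 = 2592 - 4096 = -1504.)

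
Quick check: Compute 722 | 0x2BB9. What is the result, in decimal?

11259

722 = 00001011010010
0x2BB9 = 10101110111001
 OR → 10101111111011 = 11259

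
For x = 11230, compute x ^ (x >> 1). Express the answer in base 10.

x = 10101111011110 = 11230
x>>1 = 01010111101111
XOR  = 11111000110001 = 15921
(x ^ (x >> 1) gives the standard binary-reflected Gray code of x.)

15921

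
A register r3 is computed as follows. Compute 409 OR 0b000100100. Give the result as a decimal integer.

445

409 = 110011001
b = 000100100
 OR → 110111101 = 445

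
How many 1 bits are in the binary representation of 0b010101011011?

7

n = 10101011011
Count the 1s: 1 + 1 + 1 + 1 + 1 + 1 + 1 = 7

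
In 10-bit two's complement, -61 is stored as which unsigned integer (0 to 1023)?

61 in 10 bits: 0000111101
Invert: 1111000010
Add 1:  1111000011 = 963
(Check: 2^10 - 61 = 1024 - 61 = 963.)

963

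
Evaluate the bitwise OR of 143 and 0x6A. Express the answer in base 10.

143 = 10001111
0x6A = 01101010
 OR → 11101111 = 239

239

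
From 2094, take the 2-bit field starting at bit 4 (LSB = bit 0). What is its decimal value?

v = 100000101110
Shift right by 4: 10000010
Mask low 2 bits: 10 = 2

2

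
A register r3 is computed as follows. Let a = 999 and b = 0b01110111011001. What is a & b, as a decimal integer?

999 = 0001111100111
b = 1110111011001
AND → 0000111000001 = 449

449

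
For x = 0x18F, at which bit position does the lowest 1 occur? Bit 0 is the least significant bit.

0

0x18F = 110001111
Trailing zeros: 0, so the lowest set bit is bit 0 (value 1).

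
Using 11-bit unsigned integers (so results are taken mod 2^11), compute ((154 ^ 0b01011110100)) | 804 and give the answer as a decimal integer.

878

154 = 00010011010
0b01011110100 = 01011110100
→ ^ → 01001101110 = 622
804 = 01100100100
→ | → 01101101110 = 878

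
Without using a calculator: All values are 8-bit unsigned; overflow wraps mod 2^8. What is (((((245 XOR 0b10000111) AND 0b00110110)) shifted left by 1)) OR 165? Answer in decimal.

245 = 11110101
0b10000111 = 10000111
→ XOR → 01110010 = 114
0b00110110 = 00110110
→ AND → 00110010 = 50
→ shifted left by 1 (mod 2^8) → 01100100 = 100
165 = 10100101
→ OR → 11100101 = 229

229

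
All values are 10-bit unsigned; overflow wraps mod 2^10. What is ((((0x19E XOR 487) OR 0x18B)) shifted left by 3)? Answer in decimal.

984

0x19E = 0110011110
487 = 0111100111
→ XOR → 0001111001 = 121
0x18B = 0110001011
→ OR → 0111111011 = 507
→ shifted left by 3 (mod 2^10) → 1111011000 = 984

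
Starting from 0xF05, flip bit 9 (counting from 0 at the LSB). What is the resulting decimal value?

3333

x = 111100000101
bit 9 is currently 1; toggle it via x ^ (1 << 9) = x ^ 512
→ 110100000101 = 3333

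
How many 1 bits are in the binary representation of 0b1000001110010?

5

n = 1000001110010
Count the 1s: 1 + 1 + 1 + 1 + 1 = 5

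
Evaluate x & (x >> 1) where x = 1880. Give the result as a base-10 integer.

x = 11101011000 = 1880
x>>1 = 01110101100
AND  = 01100001000 = 776
(x & (x >> 1) has a 1 wherever x has two consecutive 1 bits.)

776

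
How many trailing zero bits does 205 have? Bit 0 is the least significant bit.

205 = 11001101
Trailing zeros: 0, so the lowest set bit is bit 0 (value 1).

0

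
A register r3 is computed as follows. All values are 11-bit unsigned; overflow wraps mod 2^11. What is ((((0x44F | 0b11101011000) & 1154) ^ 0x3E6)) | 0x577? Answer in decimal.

2039

0x44F = 10001001111
0b11101011000 = 11101011000
→ | → 11101011111 = 1887
1154 = 10010000010
→ & → 10000000010 = 1026
0x3E6 = 01111100110
→ ^ → 11111100100 = 2020
0x577 = 10101110111
→ | → 11111110111 = 2039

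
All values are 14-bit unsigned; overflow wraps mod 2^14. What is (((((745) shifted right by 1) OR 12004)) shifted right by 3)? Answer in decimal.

1534

745 = 00001011101001
→ shifted right by 1 → 00000101110100 = 372
12004 = 10111011100100
→ OR → 10111111110100 = 12276
→ shifted right by 3 → 00010111111110 = 1534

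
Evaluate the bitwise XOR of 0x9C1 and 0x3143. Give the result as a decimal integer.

0x9C1 = 00100111000001
0x3143 = 11000101000011
XOR → 11100010000010 = 14466

14466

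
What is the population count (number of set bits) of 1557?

1557 = 11000010101
Count the 1s: 1 + 1 + 1 + 1 + 1 = 5

5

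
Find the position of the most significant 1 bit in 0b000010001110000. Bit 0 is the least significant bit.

10

0b000010001110000 = 10001110000
The topmost 1 is at position 10 (since 2^10 = 1024 ≤ 1136 < 2048).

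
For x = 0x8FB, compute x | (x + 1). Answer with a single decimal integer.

x = 100011111011 = 2299
x + 1 = 100011111100
OR    = 100011111111 = 2303
(x | (x + 1) sets the lowest cleared bit.)

2303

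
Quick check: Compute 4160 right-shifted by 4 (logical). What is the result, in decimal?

260

4160 = 1000001000000
shift right by 4 → 0000100000100 = 260
(equivalently, floor(4160 / 16))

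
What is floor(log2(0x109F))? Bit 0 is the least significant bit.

12

0x109F = 1000010011111
The topmost 1 is at position 12 (since 2^12 = 4096 ≤ 4255 < 8192).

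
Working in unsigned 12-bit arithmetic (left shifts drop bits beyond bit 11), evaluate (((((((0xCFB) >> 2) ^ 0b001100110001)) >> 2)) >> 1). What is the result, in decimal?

0xCFB = 110011111011
→ >> 2 → 001100111110 = 830
0b001100110001 = 001100110001
→ ^ → 000000001111 = 15
→ >> 2 → 000000000011 = 3
→ >> 1 → 000000000001 = 1

1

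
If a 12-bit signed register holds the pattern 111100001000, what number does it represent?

-248

pattern = 111100001000 (MSB is 1 ⇒ negative)
Invert: 000011110111, add 1 → 000011111000 = 248, so the value is -248.
(Equivalently: 3848 - 2^12 = 3848 - 4096 = -248.)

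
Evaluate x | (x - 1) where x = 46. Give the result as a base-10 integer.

47

x = 101110 = 46
x - 1 = 101101
OR    = 101111 = 47
(x | (x - 1) sets all bits below the lowest set bit.)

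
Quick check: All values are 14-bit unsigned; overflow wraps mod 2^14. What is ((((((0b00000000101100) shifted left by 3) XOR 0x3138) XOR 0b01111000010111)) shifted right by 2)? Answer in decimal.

2963

0b00000000101100 = 00000000101100
→ shifted left by 3 (mod 2^14) → 00000101100000 = 352
0x3138 = 11000100111000
→ XOR → 11000001011000 = 12376
0b01111000010111 = 01111000010111
→ XOR → 10111001001111 = 11855
→ shifted right by 2 → 00101110010011 = 2963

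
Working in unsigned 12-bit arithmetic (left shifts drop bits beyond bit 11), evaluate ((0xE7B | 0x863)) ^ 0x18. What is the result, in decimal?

0xE7B = 111001111011
0x863 = 100001100011
→ | → 111001111011 = 3707
0x18 = 000000011000
→ ^ → 111001100011 = 3683

3683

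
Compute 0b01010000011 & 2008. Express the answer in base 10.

a = 01010000011
2008 = 11111011000
AND → 01010000000 = 640

640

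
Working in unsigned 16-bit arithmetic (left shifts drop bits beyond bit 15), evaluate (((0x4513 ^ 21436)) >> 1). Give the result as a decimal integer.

0x4513 = 0100010100010011
21436 = 0101001110111100
→ ^ → 0001011010101111 = 5807
→ >> 1 → 0000101101010111 = 2903

2903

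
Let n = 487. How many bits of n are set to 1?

487 = 111100111
Count the 1s: 1 + 1 + 1 + 1 + 1 + 1 + 1 = 7

7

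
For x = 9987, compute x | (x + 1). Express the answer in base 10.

9991

x = 10011100000011 = 9987
x + 1 = 10011100000100
OR    = 10011100000111 = 9991
(x | (x + 1) sets the lowest cleared bit.)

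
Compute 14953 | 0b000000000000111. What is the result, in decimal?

14953 = 11101001101001
b = 00000000000111
 OR → 11101001101111 = 14959

14959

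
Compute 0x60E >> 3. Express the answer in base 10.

0x60E = 11000001110
shift right by 3 → 00011000001 = 193
(equivalently, floor(1550 / 8))

193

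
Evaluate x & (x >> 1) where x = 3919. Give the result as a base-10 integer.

1799

x = 111101001111 = 3919
x>>1 = 011110100111
AND  = 011100000111 = 1799
(x & (x >> 1) has a 1 wherever x has two consecutive 1 bits.)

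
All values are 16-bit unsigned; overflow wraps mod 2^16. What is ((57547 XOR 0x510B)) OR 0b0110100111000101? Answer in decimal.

57547 = 1110000011001011
0x510B = 0101000100001011
→ XOR → 1011000111000000 = 45504
0b0110100111000101 = 0110100111000101
→ OR → 1111100111000101 = 63941

63941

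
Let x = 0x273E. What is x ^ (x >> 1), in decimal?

13473

x = 10011100111110 = 10046
x>>1 = 01001110011111
XOR  = 11010010100001 = 13473
(x ^ (x >> 1) gives the standard binary-reflected Gray code of x.)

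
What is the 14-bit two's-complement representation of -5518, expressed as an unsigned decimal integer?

5518 in 14 bits: 01010110001110
Invert: 10101001110001
Add 1:  10101001110010 = 10866
(Check: 2^14 - 5518 = 16384 - 5518 = 10866.)

10866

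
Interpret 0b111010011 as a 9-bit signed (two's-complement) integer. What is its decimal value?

-45

pattern = 111010011 (MSB is 1 ⇒ negative)
Invert: 000101100, add 1 → 000101101 = 45, so the value is -45.
(Equivalently: 467 - 2^9 = 467 - 512 = -45.)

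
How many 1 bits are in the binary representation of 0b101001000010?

n = 101001000010
Count the 1s: 1 + 1 + 1 + 1 = 4

4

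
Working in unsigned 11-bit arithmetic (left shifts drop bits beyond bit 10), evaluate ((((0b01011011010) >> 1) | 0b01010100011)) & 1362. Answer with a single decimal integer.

322

0b01011011010 = 01011011010
→ >> 1 → 00101101101 = 365
0b01010100011 = 01010100011
→ | → 01111101111 = 1007
1362 = 10101010010
→ & → 00101000010 = 322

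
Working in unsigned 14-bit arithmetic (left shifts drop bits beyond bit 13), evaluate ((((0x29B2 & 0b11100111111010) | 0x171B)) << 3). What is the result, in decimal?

0x29B2 = 10100110110010
0b11100111111010 = 11100111111010
→ & → 10100110110010 = 10674
0x171B = 01011100011011
→ | → 11111110111011 = 16315
→ << 3 (mod 2^14) → 11110111011000 = 15832

15832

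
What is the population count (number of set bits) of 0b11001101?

n = 11001101
Count the 1s: 1 + 1 + 1 + 1 + 1 = 5

5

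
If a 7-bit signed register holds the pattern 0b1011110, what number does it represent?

-34

pattern = 1011110 (MSB is 1 ⇒ negative)
Invert: 0100001, add 1 → 0100010 = 34, so the value is -34.
(Equivalently: 94 - 2^7 = 94 - 128 = -34.)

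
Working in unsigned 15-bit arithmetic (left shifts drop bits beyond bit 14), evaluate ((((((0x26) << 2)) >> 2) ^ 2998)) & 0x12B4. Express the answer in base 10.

0x26 = 000000000100110
→ << 2 (mod 2^15) → 000000010011000 = 152
→ >> 2 → 000000000100110 = 38
2998 = 000101110110110
→ ^ → 000101110010000 = 2960
0x12B4 = 001001010110100
→ & → 000001010010000 = 656

656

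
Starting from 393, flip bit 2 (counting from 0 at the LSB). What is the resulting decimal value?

397

x = 0110001001
bit 2 is currently 0; toggle it via x ^ (1 << 2) = x ^ 4
→ 0110001101 = 397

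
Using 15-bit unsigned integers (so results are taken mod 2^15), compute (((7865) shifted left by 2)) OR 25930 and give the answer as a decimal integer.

32750

7865 = 001111010111001
→ shifted left by 2 (mod 2^15) → 111101011100100 = 31460
25930 = 110010101001010
→ OR → 111111111101110 = 32750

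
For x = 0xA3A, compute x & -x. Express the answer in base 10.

2

x = 101000111010 = 2618
-x (two's complement) = …010111000110
AND   = 000000000010 = 2
(x & -x isolates the lowest set bit of x.)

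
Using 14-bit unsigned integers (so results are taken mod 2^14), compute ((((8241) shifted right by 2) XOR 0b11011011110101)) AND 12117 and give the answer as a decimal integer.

11857

8241 = 10000000110001
→ shifted right by 2 → 00100000001100 = 2060
0b11011011110101 = 11011011110101
→ XOR → 11111011111001 = 16121
12117 = 10111101010101
→ AND → 10111001010001 = 11857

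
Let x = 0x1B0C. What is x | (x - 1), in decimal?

x = 1101100001100 = 6924
x - 1 = 1101100001011
OR    = 1101100001111 = 6927
(x | (x - 1) sets all bits below the lowest set bit.)

6927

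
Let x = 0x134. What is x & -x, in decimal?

x = 100110100 = 308
-x (two's complement) = …011001100
AND   = 000000100 = 4
(x & -x isolates the lowest set bit of x.)

4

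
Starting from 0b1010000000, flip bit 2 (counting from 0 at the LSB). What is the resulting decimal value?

644

x = 1010000000
bit 2 is currently 0; toggle it via x ^ (1 << 2) = x ^ 4
→ 1010000100 = 644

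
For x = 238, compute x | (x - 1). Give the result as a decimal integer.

239

x = 11101110 = 238
x - 1 = 11101101
OR    = 11101111 = 239
(x | (x - 1) sets all bits below the lowest set bit.)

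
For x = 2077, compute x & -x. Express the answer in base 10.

x = 100000011101 = 2077
-x (two's complement) = …011111100011
AND   = 000000000001 = 1
(x & -x isolates the lowest set bit of x.)

1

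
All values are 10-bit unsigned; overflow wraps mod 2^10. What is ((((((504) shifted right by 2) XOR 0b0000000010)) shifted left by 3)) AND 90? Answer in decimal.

64

504 = 0111111000
→ shifted right by 2 → 0001111110 = 126
0b0000000010 = 0000000010
→ XOR → 0001111100 = 124
→ shifted left by 3 (mod 2^10) → 1111100000 = 992
90 = 0001011010
→ AND → 0001000000 = 64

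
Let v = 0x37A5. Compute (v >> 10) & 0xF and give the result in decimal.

v = 11011110100101
Shift right by 10: 1101
Mask low 4 bits: 1101 = 13

13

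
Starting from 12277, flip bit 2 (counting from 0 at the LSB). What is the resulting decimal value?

x = 010111111110101
bit 2 is currently 1; toggle it via x ^ (1 << 2) = x ^ 4
→ 010111111110001 = 12273

12273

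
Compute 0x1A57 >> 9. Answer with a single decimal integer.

13

0x1A57 = 1101001010111
shift right by 9 → 0000000001101 = 13
(equivalently, floor(6743 / 512))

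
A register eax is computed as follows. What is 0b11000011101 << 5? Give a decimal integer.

x = 0000011000011101
shift left by 5 → 1100001110100000 = 50080
(equivalently, 1565 × 2^5 = 1565 × 32)

50080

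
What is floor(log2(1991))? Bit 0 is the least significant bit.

10

1991 = 11111000111
The topmost 1 is at position 10 (since 2^10 = 1024 ≤ 1991 < 2048).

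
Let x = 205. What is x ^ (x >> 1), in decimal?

x = 11001101 = 205
x>>1 = 01100110
XOR  = 10101011 = 171
(x ^ (x >> 1) gives the standard binary-reflected Gray code of x.)

171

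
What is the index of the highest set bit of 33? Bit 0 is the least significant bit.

33 = 100001
The topmost 1 is at position 5 (since 2^5 = 32 ≤ 33 < 64).

5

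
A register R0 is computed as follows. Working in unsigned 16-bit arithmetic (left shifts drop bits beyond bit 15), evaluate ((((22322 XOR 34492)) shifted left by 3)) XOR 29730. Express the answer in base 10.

22322 = 0101011100110010
34492 = 1000011010111100
→ XOR → 1101000110001110 = 53646
→ shifted left by 3 (mod 2^16) → 1000110001110000 = 35952
29730 = 0111010000100010
→ XOR → 1111100001010010 = 63570

63570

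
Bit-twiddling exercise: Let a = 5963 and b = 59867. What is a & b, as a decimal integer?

331

5963 = 0001011101001011
59867 = 1110100111011011
AND → 0000000101001011 = 331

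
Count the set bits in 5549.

5549 = 1010110101101
Count the 1s: 1 + 1 + 1 + 1 + 1 + 1 + 1 + 1 = 8

8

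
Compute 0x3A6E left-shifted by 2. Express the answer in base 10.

59832

0x3A6E = 0011101001101110
shift left by 2 → 1110100110111000 = 59832
(equivalently, 14958 × 2^2 = 14958 × 4)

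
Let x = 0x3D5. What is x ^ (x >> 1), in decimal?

575

x = 1111010101 = 981
x>>1 = 0111101010
XOR  = 1000111111 = 575
(x ^ (x >> 1) gives the standard binary-reflected Gray code of x.)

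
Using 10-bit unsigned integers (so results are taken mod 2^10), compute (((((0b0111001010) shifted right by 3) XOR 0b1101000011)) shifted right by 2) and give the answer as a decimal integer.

0b0111001010 = 0111001010
→ shifted right by 3 → 0000111001 = 57
0b1101000011 = 1101000011
→ XOR → 1101111010 = 890
→ shifted right by 2 → 0011011110 = 222

222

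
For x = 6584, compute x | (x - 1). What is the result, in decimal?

x = 1100110111000 = 6584
x - 1 = 1100110110111
OR    = 1100110111111 = 6591
(x | (x - 1) sets all bits below the lowest set bit.)

6591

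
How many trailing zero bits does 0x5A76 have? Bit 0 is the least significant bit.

1

0x5A76 = 101101001110110
Trailing zeros: 1, so the lowest set bit is bit 1 (value 2).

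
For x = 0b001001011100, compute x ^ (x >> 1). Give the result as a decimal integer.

882

x = 1001011100 = 604
x>>1 = 0100101110
XOR  = 1101110010 = 882
(x ^ (x >> 1) gives the standard binary-reflected Gray code of x.)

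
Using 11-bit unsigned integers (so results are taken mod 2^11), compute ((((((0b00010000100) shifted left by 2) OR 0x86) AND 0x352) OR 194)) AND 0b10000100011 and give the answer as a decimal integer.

2

0b00010000100 = 00010000100
→ shifted left by 2 (mod 2^11) → 01000010000 = 528
0x86 = 00010000110
→ OR → 01010010110 = 662
0x352 = 01101010010
→ AND → 01000010010 = 530
194 = 00011000010
→ OR → 01011010010 = 722
0b10000100011 = 10000100011
→ AND → 00000000010 = 2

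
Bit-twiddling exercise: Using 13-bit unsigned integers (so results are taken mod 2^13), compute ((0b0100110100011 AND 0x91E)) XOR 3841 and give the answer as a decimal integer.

0b0100110100011 = 0100110100011
0x91E = 0100100011110
→ AND → 0100100000010 = 2306
3841 = 0111100000001
→ XOR → 0011000000011 = 1539

1539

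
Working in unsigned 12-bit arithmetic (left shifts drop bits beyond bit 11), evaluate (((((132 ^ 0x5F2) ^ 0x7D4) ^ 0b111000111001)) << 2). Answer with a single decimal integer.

620

132 = 000010000100
0x5F2 = 010111110010
→ ^ → 010101110110 = 1398
0x7D4 = 011111010100
→ ^ → 001010100010 = 674
0b111000111001 = 111000111001
→ ^ → 110010011011 = 3227
→ << 2 (mod 2^12) → 001001101100 = 620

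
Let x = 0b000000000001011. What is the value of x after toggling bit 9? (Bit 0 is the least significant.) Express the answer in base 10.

523

x = 000000000001011
bit 9 is currently 0; toggle it via x ^ (1 << 9) = x ^ 512
→ 000001000001011 = 523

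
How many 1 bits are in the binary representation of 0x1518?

5

0x1518 = 1010100011000
Count the 1s: 1 + 1 + 1 + 1 + 1 = 5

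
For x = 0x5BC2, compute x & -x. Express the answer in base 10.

x = 101101111000010 = 23490
-x (two's complement) = …010010000111110
AND   = 000000000000010 = 2
(x & -x isolates the lowest set bit of x.)

2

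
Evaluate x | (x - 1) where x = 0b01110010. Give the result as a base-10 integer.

115

x = 1110010 = 114
x - 1 = 1110001
OR    = 1110011 = 115
(x | (x - 1) sets all bits below the lowest set bit.)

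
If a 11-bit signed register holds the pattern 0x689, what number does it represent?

pattern = 11010001001 (MSB is 1 ⇒ negative)
Invert: 00101110110, add 1 → 00101110111 = 375, so the value is -375.
(Equivalently: 1673 - 2^11 = 1673 - 2048 = -375.)

-375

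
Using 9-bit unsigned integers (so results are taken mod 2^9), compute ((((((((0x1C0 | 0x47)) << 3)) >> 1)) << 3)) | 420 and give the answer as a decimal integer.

0x1C0 = 111000000
0x47 = 001000111
→ | → 111000111 = 455
→ << 3 (mod 2^9) → 000111000 = 56
→ >> 1 → 000011100 = 28
→ << 3 (mod 2^9) → 011100000 = 224
420 = 110100100
→ | → 111100100 = 484

484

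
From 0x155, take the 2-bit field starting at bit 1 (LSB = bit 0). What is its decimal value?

2

v = 101010101
Shift right by 1: 10101010
Mask low 2 bits: 10 = 2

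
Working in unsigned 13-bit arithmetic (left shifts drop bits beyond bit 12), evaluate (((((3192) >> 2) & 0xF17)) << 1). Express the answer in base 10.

3192 = 0110001111000
→ >> 2 → 0001100011110 = 798
0xF17 = 0111100010111
→ & → 0001100010110 = 790
→ << 1 (mod 2^13) → 0011000101100 = 1580

1580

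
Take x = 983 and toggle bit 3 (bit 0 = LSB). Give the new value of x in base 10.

991

x = 1111010111
bit 3 is currently 0; toggle it via x ^ (1 << 3) = x ^ 8
→ 1111011111 = 991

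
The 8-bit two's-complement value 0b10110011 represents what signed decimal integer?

pattern = 10110011 (MSB is 1 ⇒ negative)
Invert: 01001100, add 1 → 01001101 = 77, so the value is -77.
(Equivalently: 179 - 2^8 = 179 - 256 = -77.)

-77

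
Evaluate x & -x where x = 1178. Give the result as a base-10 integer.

2

x = 10010011010 = 1178
-x (two's complement) = …01101100110
AND   = 00000000010 = 2
(x & -x isolates the lowest set bit of x.)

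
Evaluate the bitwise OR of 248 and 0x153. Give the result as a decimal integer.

507

248 = 011111000
0x153 = 101010011
 OR → 111111011 = 507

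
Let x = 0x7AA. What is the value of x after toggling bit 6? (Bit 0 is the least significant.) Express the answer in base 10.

x = 011110101010
bit 6 is currently 0; toggle it via x ^ (1 << 6) = x ^ 64
→ 011111101010 = 2026

2026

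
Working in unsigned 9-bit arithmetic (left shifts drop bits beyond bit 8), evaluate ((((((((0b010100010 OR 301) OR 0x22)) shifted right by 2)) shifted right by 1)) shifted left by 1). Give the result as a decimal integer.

106

0b010100010 = 010100010
301 = 100101101
→ OR → 110101111 = 431
0x22 = 000100010
→ OR → 110101111 = 431
→ shifted right by 2 → 001101011 = 107
→ shifted right by 1 → 000110101 = 53
→ shifted left by 1 (mod 2^9) → 001101010 = 106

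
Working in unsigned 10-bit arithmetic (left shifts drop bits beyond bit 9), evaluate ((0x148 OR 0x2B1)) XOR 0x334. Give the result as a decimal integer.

0x148 = 0101001000
0x2B1 = 1010110001
→ OR → 1111111001 = 1017
0x334 = 1100110100
→ XOR → 0011001101 = 205

205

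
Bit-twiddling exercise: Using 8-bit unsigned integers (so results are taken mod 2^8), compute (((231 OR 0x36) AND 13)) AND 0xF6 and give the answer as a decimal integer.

4

231 = 11100111
0x36 = 00110110
→ OR → 11110111 = 247
13 = 00001101
→ AND → 00000101 = 5
0xF6 = 11110110
→ AND → 00000100 = 4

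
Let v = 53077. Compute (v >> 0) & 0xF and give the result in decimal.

5

v = 1100111101010101
Shift right by 0: 1100111101010101
Mask low 4 bits: 0101 = 5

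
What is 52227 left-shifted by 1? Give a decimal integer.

104454

52227 = 01100110000000011
shift left by 1 → 11001100000000110 = 104454
(equivalently, 52227 × 2^1 = 52227 × 2)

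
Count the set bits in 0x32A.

5

0x32A = 1100101010
Count the 1s: 1 + 1 + 1 + 1 + 1 = 5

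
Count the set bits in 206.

206 = 11001110
Count the 1s: 1 + 1 + 1 + 1 + 1 = 5

5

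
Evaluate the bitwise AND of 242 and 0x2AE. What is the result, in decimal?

242 = 0011110010
0x2AE = 1010101110
AND → 0010100010 = 162

162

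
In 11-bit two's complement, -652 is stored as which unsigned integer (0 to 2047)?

1396

652 in 11 bits: 01010001100
Invert: 10101110011
Add 1:  10101110100 = 1396
(Check: 2^11 - 652 = 2048 - 652 = 1396.)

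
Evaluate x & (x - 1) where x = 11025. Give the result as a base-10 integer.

x = 10101100010001 = 11025
x - 1 = 10101100010000
AND   = 10101100010000 = 11024
(x & (x - 1) clears the lowest set bit of x.)

11024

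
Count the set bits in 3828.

3828 = 111011110100
Count the 1s: 1 + 1 + 1 + 1 + 1 + 1 + 1 + 1 = 8

8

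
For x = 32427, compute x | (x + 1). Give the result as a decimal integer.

32431

x = 111111010101011 = 32427
x + 1 = 111111010101100
OR    = 111111010101111 = 32431
(x | (x + 1) sets the lowest cleared bit.)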